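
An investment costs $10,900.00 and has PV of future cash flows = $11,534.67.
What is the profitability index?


Formula: PI = PV(cash flows) / initial investment
Substituting: PI = $11,534.67 / $10,900.00
PI = 1.0582

1.0582


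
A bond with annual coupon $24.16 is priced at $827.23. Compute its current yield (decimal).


Formula: Current yield = annual coupon / price
Substituting: CY = $24.16 / $827.23
CY = 0.029206

0.029206


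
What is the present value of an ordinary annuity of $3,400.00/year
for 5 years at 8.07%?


Formula: PV = PMT * (1 - (1+r)^(-n)) / r
Discount factor: (1 + 0.0807)^(-5) = 0.678382
Bracket: 1 - 0.678382 = 0.321618
PV = $3,400.00 * 0.321618 / 0.0807 = $13,550.21

$13,550.21


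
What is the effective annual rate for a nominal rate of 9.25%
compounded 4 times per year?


Formula: EAR = (1 + r/m)^m - 1
Period rate: r/m = 0.0925 / 4 = 0.023125
Compounding: (1 + 0.023125)^4 = 1.095758
EAR = 1.095758 - 1 = 0.095758

0.095758


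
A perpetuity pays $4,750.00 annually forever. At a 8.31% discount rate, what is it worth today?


Formula: PV = C / r
Substituting: PV = $4,750.00 / 0.0831
PV = $57,160.05

$57,160.05


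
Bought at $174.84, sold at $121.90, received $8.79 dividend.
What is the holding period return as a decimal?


Formula: HPR = (P1 - P0 + D) / P0
Gain: $121.90 - $174.84 + $8.79 = -$44.15
HPR = -$44.15 / $174.84 = -0.2525

-0.2525


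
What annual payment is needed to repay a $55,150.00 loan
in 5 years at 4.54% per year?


Formula: PMT = PV * r / (1 - (1+r)^(-n))
Denominator: 1 - (1 + 0.0454)^(-5) = 0.199083
Numerator: $55,150.00 * 0.0454 = 2503.81
PMT = 2503.81 / 0.199083 = $12,576.72

$12,576.72


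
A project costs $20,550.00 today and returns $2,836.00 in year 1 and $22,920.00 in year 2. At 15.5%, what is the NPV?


Formula: NPV = C0 + C1/(1+r) + C2/(1+r)^2
Discount C1: $2,836.00 / (1 + 0.155) = $2,455.41
Discount C2: $22,920.00 / (1 + 0.155)^2 = $17,181.09
NPV = -$20,550.00 + $2,455.41 + $17,181.09 = -$913.50

-$913.50


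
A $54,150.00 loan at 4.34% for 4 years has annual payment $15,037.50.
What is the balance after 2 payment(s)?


Formula: Balance = PV*(1+r)^k - PMT*((1+r)^k - 1)/r
Growth: (1 + 0.0434)^2 = 1.088684
Accumulated factor: ((1+r)^k - 1)/r = 2.0434
Balance = $54,150.00 * 1.088684 - $15,037.50 * 2.0434
Balance = $28,224.59

$28,224.59


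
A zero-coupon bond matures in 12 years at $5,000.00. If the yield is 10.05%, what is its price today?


Formula: Price = FV / (1 + r)^n
Substituting: Price = $5,000.00 / (1 + 0.1005)^12
Discount factor: (1.1005)^12 = 3.15559
Price = $5,000.00 / 3.15559 = $1,584.49

$1,584.49


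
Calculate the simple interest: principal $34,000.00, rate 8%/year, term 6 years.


Formula: I = P * r * t
Substituting: I = $34,000.00 * 0.08 * 6
Step: I = $34,000.00 * 0.48
I = $16,320.00

$16,320.00


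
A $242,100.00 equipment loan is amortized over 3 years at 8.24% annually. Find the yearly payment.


Formula: PMT = PV * r / (1 - (1+r)^(-n))
Denominator: 1 - (1 + 0.0824)^(-3) = 0.211437
Numerator: $242,100.00 * 0.0824 = 19949.04
PMT = 19949.04 / 0.211437 = $94,350.01

$94,350.01


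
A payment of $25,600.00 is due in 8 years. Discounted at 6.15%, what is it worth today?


Formula: PV = FV / (1 + r)^n
Substituting: PV = $25,600.00 / (1 + 0.0615)^8
Discount factor: (1.0615)^8 = 1.611981
PV = $25,600.00 / 1.611981 = $15,881.08

$15,881.08


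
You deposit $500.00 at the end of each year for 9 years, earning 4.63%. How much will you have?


Formula: FV = PMT * ((1+r)^n - 1) / r
Growth factor: (1 + 0.0463)^9 = 1.502817
Numerator: 1.502817 - 1 = 0.502817
FV = $500.00 * 0.502817 / 0.0463 = $5,429.99

$5,429.99


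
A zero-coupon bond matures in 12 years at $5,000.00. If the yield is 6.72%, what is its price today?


Formula: Price = FV / (1 + r)^n
Substituting: Price = $5,000.00 / (1 + 0.0672)^12
Discount factor: (1.0672)^12 = 2.182478
Price = $5,000.00 / 2.182478 = $2,290.97

$2,290.97


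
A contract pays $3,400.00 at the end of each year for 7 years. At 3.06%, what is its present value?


Formula: PV = PMT * (1 - (1+r)^(-n)) / r
Discount factor: (1 + 0.0306)^(-7) = 0.809784
Bracket: 1 - 0.809784 = 0.190216
PV = $3,400.00 * 0.190216 / 0.0306 = $21,135.14

$21,135.14


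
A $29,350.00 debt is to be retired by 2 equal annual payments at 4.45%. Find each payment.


Formula: PMT = PV * r / (1 - (1+r)^(-n))
Denominator: 1 - (1 + 0.0445)^(-2) = 0.083393
Numerator: $29,350.00 * 0.0445 = 1306.075
PMT = 1306.075 / 0.083393 = $15,661.66

$15,661.66


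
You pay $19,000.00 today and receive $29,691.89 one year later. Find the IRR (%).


Formula: IRR = C1/C0 - 1
Substituting: IRR = $29,691.89 / $19,000.00 - 1
Ratio: 1.562731 - 1 = 0.562731
IRR = 56.2731%

56.2731%


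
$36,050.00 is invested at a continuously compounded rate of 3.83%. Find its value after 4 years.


Formula: FV = P * e^(r*t)
Exponent: r*t = 0.0383 * 4 = 0.1532
e^(0.1532) = 1.165558
FV = $36,050.00 * 1.165558 = $42,018.37

$42,018.37


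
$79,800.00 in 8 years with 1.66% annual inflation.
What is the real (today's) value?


Formula: Real value = nominal / (1 + inflation)^years
Price level: (1 + 0.0166)^8 = 1.140777
Real value = $79,800.00 / 1.140777 = $69,952.31

$69,952.31


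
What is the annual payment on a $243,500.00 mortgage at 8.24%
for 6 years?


Formula: PMT = PV * r / (1 - (1+r)^(-n))
Denominator: 1 - (1 + 0.0824)^(-6) = 0.378168
Numerator: $243,500.00 * 0.0824 = 20064.4
PMT = 20064.4 / 0.378168 = $53,056.89

$53,056.89


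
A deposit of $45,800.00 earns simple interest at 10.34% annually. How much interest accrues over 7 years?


Formula: I = P * r * t
Substituting: I = $45,800.00 * 0.1034 * 7
Step: I = $45,800.00 * 0.7238
I = $33,150.04

$33,150.04


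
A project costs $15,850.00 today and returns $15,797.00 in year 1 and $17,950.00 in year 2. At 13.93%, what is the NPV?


Formula: NPV = C0 + C1/(1+r) + C2/(1+r)^2
Discount C1: $15,797.00 / (1 + 0.1393) = $13,865.53
Discount C2: $17,950.00 / (1 + 0.1393)^2 = $13,828.92
NPV = -$15,850.00 + $13,865.53 + $13,828.92 = $11,844.45

$11,844.45


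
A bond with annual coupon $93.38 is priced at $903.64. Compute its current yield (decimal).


Formula: Current yield = annual coupon / price
Substituting: CY = $93.38 / $903.64
CY = 0.103338

0.103338


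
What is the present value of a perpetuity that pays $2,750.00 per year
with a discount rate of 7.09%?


Formula: PV = C / r
Substituting: PV = $2,750.00 / 0.0709
PV = $38,787.02

$38,787.02


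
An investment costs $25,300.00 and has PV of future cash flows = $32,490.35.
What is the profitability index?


Formula: PI = PV(cash flows) / initial investment
Substituting: PI = $32,490.35 / $25,300.00
PI = 1.2842

1.2842


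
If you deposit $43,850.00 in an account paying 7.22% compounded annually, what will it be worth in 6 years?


Formula: FV = P * (1 + r)^n
Substituting: FV = $43,850.00 * (1 + 0.0722)^6
Growth factor: (1.0722)^6 = 1.519339
FV = $43,850.00 * 1.519339 = $66,623.04

$66,623.04


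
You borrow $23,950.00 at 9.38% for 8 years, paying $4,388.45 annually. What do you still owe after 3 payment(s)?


Formula: Balance = PV*(1+r)^k - PMT*((1+r)^k - 1)/r
Growth: (1 + 0.0938)^3 = 1.308621
Accumulated factor: ((1+r)^k - 1)/r = 3.290198
Balance = $23,950.00 * 1.308621 - $4,388.45 * 3.290198
Balance = $16,902.59

$16,902.59


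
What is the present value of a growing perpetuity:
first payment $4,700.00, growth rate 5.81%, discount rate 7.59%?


Formula: PV = C / (r - g)
Spread: r - g = 0.0759 - 0.0581 = 0.0178
Substituting: PV = $4,700.00 / 0.0178
PV = $264,044.94

$264,044.94


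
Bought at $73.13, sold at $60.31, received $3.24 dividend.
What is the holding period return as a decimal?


Formula: HPR = (P1 - P0 + D) / P0
Gain: $60.31 - $73.13 + $3.24 = -$9.58
HPR = -$9.58 / $73.13 = -0.131

-0.131


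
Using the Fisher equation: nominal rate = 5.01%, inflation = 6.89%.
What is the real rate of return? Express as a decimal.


Formula: (1 + r_real) = (1 + r_nom) / (1 + inflation)
Substituting: (1 + r_real) = 1.0501 / 1.0689
(1 + r_real) = 0.982412
r_real = 0.982412 - 1 = -0.017588

-0.017588


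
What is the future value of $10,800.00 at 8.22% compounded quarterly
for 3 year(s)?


Formula: FV = P * (1 + r/m)^(m*t)
Period rate: r/m = 0.0822 / 4 = 0.02055
Total periods: m*t = 4 * 3 = 12
Growth factor: (1 + 0.02055)^12 = 1.276472
FV = $10,800.00 * 1.276472 = $13,785.90

$13,785.90


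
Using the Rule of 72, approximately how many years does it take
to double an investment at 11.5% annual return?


Formula: Years ≈ 72 / r
Substituting: Years ≈ 72 / 11.5
Years ≈ 6.3

6.3 years


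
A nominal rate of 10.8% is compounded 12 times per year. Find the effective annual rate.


Formula: EAR = (1 + r/m)^m - 1
Period rate: r/m = 0.108 / 12 = 0.009
Compounding: (1 + 0.009)^12 = 1.11351
EAR = 1.11351 - 1 = 0.11351

0.11351


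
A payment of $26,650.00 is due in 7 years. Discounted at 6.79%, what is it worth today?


Formula: PV = FV / (1 + r)^n
Substituting: PV = $26,650.00 / (1 + 0.0679)^7
Discount factor: (1.0679)^7 = 1.58385
PV = $26,650.00 / 1.58385 = $16,826.09

$16,826.09


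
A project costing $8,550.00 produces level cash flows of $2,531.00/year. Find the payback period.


Formula: Payback = investment / annual cash flow
Substituting: Payback = $8,550.00 / $2,531.00
Payback = 3.3781 years

3.3781 years


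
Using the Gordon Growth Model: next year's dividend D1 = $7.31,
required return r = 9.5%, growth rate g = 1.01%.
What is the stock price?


Formula: P = D1 / (r - g)
Spread: r - g = 0.095 - 0.0101 = 0.0849
Substituting: P = $7.31 / 0.0849
P = $86.10

$86.10


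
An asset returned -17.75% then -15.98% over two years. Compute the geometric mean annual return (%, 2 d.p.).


Formula: Geometric mean = ((1+r1)*(1+r2))^(1/2) - 1
Product: (1 + -0.1775) * (1 + -0.1598) = 0.8225 * 0.8402 = 0.691064
Square root: 0.691064^0.5 = 0.831303
Geometric mean = 0.831303 - 1 = -0.168697
As percentage: -16.87%

-16.87%


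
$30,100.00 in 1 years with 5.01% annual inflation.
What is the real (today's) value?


Formula: Real value = nominal / (1 + inflation)^years
Price level: (1 + 0.0501)^1 = 1.0501
Real value = $30,100.00 / 1.0501 = $28,663.94

$28,663.94


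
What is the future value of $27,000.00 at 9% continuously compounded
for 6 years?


Formula: FV = P * e^(r*t)
Exponent: r*t = 0.09 * 6 = 0.54
e^(0.54) = 1.716007
FV = $27,000.00 * 1.716007 = $46,332.19

$46,332.19


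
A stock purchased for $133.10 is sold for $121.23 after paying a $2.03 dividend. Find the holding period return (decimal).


Formula: HPR = (P1 - P0 + D) / P0
Gain: $121.23 - $133.10 + $2.03 = -$9.84
HPR = -$9.84 / $133.10 = -0.0739

-0.0739


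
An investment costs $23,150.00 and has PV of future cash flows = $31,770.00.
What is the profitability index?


Formula: PI = PV(cash flows) / initial investment
Substituting: PI = $31,770.00 / $23,150.00
PI = 1.3724

1.3724


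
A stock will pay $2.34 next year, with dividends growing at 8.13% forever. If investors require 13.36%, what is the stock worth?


Formula: P = D1 / (r - g)
Spread: r - g = 0.1336 - 0.0813 = 0.0523
Substituting: P = $2.34 / 0.0523
P = $44.74

$44.74


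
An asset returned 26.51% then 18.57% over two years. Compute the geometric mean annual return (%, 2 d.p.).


Formula: Geometric mean = ((1+r1)*(1+r2))^(1/2) - 1
Product: (1 + 0.2651) * (1 + 0.1857) = 1.2651 * 1.1857 = 1.500029
Square root: 1.500029^0.5 = 1.224757
Geometric mean = 1.224757 - 1 = 0.224757
As percentage: 22.48%

22.48%


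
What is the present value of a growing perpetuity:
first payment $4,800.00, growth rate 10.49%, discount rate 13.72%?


Formula: PV = C / (r - g)
Spread: r - g = 0.1372 - 0.1049 = 0.0323
Substituting: PV = $4,800.00 / 0.0323
PV = $148,606.81

$148,606.81


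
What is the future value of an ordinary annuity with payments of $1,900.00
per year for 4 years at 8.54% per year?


Formula: FV = PMT * ((1+r)^n - 1) / r
Growth factor: (1 + 0.0854)^4 = 1.387903
Numerator: 1.387903 - 1 = 0.387903
FV = $1,900.00 * 0.387903 / 0.0854 = $8,630.17

$8,630.17


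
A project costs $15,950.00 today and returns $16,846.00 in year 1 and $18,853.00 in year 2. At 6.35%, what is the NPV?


Formula: NPV = C0 + C1/(1+r) + C2/(1+r)^2
Discount C1: $16,846.00 / (1 + 0.0635) = $15,840.15
Discount C2: $18,853.00 / (1 + 0.0635)^2 = $16,668.84
NPV = -$15,950.00 + $15,840.15 + $16,668.84 = $16,558.99

$16,558.99


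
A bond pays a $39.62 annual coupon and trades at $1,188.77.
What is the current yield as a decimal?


Formula: Current yield = annual coupon / price
Substituting: CY = $39.62 / $1,188.77
CY = 0.033329

0.033329


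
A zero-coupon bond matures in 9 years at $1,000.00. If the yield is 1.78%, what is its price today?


Formula: Price = FV / (1 + r)^n
Substituting: Price = $1,000.00 / (1 + 0.0178)^9
Discount factor: (1.0178)^9 = 1.172093
Price = $1,000.00 / 1.172093 = $853.17

$853.17


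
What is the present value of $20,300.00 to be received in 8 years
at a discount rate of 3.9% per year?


Formula: PV = FV / (1 + r)^n
Substituting: PV = $20,300.00 / (1 + 0.039)^8
Discount factor: (1.039)^8 = 1.358077
PV = $20,300.00 / 1.358077 = $14,947.61

$14,947.61


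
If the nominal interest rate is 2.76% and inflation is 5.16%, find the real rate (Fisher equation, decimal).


Formula: (1 + r_real) = (1 + r_nom) / (1 + inflation)
Substituting: (1 + r_real) = 1.0276 / 1.0516
(1 + r_real) = 0.977178
r_real = 0.977178 - 1 = -0.022822

-0.022822


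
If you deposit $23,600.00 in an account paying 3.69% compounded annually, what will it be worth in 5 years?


Formula: FV = P * (1 + r)^n
Substituting: FV = $23,600.00 * (1 + 0.0369)^5
Growth factor: (1.0369)^5 = 1.198628
FV = $23,600.00 * 1.198628 = $28,287.62

$28,287.62


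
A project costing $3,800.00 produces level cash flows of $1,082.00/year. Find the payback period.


Formula: Payback = investment / annual cash flow
Substituting: Payback = $3,800.00 / $1,082.00
Payback = 3.512 years

3.512 years


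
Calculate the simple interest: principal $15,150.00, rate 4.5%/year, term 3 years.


Formula: I = P * r * t
Substituting: I = $15,150.00 * 0.045 * 3
Step: I = $15,150.00 * 0.135
I = $2,045.25

$2,045.25


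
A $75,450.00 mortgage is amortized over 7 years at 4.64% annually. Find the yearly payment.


Formula: PMT = PV * r / (1 - (1+r)^(-n))
Denominator: 1 - (1 + 0.0464)^(-7) = 0.272026
Numerator: $75,450.00 * 0.0464 = 3500.88
PMT = 3500.88 / 0.272026 = $12,869.65

$12,869.65


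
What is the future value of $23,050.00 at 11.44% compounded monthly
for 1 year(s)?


Formula: FV = P * (1 + r/m)^(m*t)
Period rate: r/m = 0.1144 / 12 = 0.009533
Total periods: m*t = 12 * 1 = 12
Growth factor: (1 + 0.009533)^12 = 1.120593
FV = $23,050.00 * 1.120593 = $25,829.67

$25,829.67


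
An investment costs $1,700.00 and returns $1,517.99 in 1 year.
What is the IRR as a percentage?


Formula: IRR = C1/C0 - 1
Substituting: IRR = $1,517.99 / $1,700.00 - 1
Ratio: 0.892935 - 1 = -0.107065
IRR = -10.7065%

-10.7065%


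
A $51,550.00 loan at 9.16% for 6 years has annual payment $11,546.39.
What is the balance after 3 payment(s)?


Formula: Balance = PV*(1+r)^k - PMT*((1+r)^k - 1)/r
Growth: (1 + 0.0916)^3 = 1.30074
Accumulated factor: ((1+r)^k - 1)/r = 3.283191
Balance = $51,550.00 * 1.30074 - $11,546.39 * 3.283191
Balance = $29,144.16

$29,144.16


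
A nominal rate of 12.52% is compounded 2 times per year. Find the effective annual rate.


Formula: EAR = (1 + r/m)^m - 1
Period rate: r/m = 0.1252 / 2 = 0.0626
Compounding: (1 + 0.0626)^2 = 1.129119
EAR = 1.129119 - 1 = 0.129119

0.129119


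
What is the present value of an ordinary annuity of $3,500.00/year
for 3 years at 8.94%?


Formula: PV = PMT * (1 - (1+r)^(-n)) / r
Discount factor: (1 + 0.0894)^(-3) = 0.77346
Bracket: 1 - 0.77346 = 0.22654
PV = $3,500.00 * 0.22654 / 0.0894 = $8,869.01

$8,869.01


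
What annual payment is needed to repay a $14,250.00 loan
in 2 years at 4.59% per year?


Formula: PMT = PV * r / (1 - (1+r)^(-n))
Denominator: 1 - (1 + 0.0459)^(-2) = 0.085845
Numerator: $14,250.00 * 0.0459 = 654.075
PMT = 654.075 / 0.085845 = $7,619.22

$7,619.22


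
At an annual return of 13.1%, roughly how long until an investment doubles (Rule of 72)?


Formula: Years ≈ 72 / r
Substituting: Years ≈ 72 / 13.1
Years ≈ 5.5

5.5 years


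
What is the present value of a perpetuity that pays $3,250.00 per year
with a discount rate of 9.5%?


Formula: PV = C / r
Substituting: PV = $3,250.00 / 0.095
PV = $34,210.53

$34,210.53


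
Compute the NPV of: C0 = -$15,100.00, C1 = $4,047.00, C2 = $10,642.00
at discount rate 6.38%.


Formula: NPV = C0 + C1/(1+r) + C2/(1+r)^2
Discount C1: $4,047.00 / (1 + 0.0638) = $3,804.29
Discount C2: $10,642.00 / (1 + 0.0638)^2 = $9,403.80
NPV = -$15,100.00 + $3,804.29 + $9,403.80 = -$1,891.92

-$1,891.92


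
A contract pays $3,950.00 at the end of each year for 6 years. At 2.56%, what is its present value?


Formula: PV = PMT * (1 - (1+r)^(-n)) / r
Discount factor: (1 + 0.0256)^(-6) = 0.859275
Bracket: 1 - 0.859275 = 0.140725
PV = $3,950.00 * 0.140725 / 0.0256 = $21,713.50

$21,713.50


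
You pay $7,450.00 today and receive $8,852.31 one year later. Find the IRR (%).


Formula: IRR = C1/C0 - 1
Substituting: IRR = $8,852.31 / $7,450.00 - 1
Ratio: 1.18823 - 1 = 0.18823
IRR = 18.823%

18.823%


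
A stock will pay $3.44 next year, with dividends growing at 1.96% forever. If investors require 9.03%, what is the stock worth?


Formula: P = D1 / (r - g)
Spread: r - g = 0.0903 - 0.0196 = 0.0707
Substituting: P = $3.44 / 0.0707
P = $48.66

$48.66


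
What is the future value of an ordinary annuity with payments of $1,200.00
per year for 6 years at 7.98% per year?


Formula: FV = PMT * ((1+r)^n - 1) / r
Growth factor: (1 + 0.0798)^6 = 1.585112
Numerator: 1.585112 - 1 = 0.585112
FV = $1,200.00 * 0.585112 / 0.0798 = $8,798.68

$8,798.68


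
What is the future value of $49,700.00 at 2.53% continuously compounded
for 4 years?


Formula: FV = P * e^(r*t)
Exponent: r*t = 0.0253 * 4 = 0.1012
e^(0.1012) = 1.106498
FV = $49,700.00 * 1.106498 = $54,992.95

$54,992.95


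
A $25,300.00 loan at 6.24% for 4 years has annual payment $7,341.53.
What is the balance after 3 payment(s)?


Formula: Balance = PV*(1+r)^k - PMT*((1+r)^k - 1)/r
Growth: (1 + 0.0624)^3 = 1.199124
Accumulated factor: ((1+r)^k - 1)/r = 3.191094
Balance = $25,300.00 * 1.199124 - $7,341.53 * 3.191094
Balance = $6,910.33

$6,910.33


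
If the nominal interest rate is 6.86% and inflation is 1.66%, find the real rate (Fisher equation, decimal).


Formula: (1 + r_real) = (1 + r_nom) / (1 + inflation)
Substituting: (1 + r_real) = 1.0686 / 1.0166
(1 + r_real) = 1.051151
r_real = 1.051151 - 1 = 0.051151

0.051151


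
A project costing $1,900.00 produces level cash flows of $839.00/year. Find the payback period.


Formula: Payback = investment / annual cash flow
Substituting: Payback = $1,900.00 / $839.00
Payback = 2.2646 years

2.2646 years


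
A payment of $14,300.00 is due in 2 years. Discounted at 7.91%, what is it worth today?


Formula: PV = FV / (1 + r)^n
Substituting: PV = $14,300.00 / (1 + 0.0791)^2
Discount factor: (1.0791)^2 = 1.164457
PV = $14,300.00 / 1.164457 = $12,280.40

$12,280.40


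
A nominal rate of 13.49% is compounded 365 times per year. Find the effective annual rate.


Formula: EAR = (1 + r/m)^m - 1
Period rate: r/m = 0.1349 / 365 = 0.00037
Compounding: (1 + 0.00037)^365 = 1.144394
EAR = 1.144394 - 1 = 0.144394

0.144394


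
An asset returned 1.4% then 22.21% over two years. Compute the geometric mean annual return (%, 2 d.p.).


Formula: Geometric mean = ((1+r1)*(1+r2))^(1/2) - 1
Product: (1 + 0.014) * (1 + 0.2221) = 1.014 * 1.2221 = 1.239209
Square root: 1.239209^0.5 = 1.113198
Geometric mean = 1.113198 - 1 = 0.113198
As percentage: 11.32%

11.32%


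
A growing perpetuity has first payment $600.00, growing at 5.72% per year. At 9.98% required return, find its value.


Formula: PV = C / (r - g)
Spread: r - g = 0.0998 - 0.0572 = 0.0426
Substituting: PV = $600.00 / 0.0426
PV = $14,084.51

$14,084.51


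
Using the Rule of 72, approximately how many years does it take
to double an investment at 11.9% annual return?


Formula: Years ≈ 72 / r
Substituting: Years ≈ 72 / 11.9
Years ≈ 6.1

6.1 years


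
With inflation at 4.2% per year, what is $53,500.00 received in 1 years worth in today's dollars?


Formula: Real value = nominal / (1 + inflation)^years
Price level: (1 + 0.042)^1 = 1.042
Real value = $53,500.00 / 1.042 = $51,343.57

$51,343.57


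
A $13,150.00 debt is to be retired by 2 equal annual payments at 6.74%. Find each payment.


Formula: PMT = PV * r / (1 - (1+r)^(-n))
Denominator: 1 - (1 + 0.0674)^(-2) = 0.122301
Numerator: $13,150.00 * 0.0674 = 886.31
PMT = 886.31 / 0.122301 = $7,246.96

$7,246.96


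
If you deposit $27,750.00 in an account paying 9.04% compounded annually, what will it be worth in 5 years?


Formula: FV = P * (1 + r)^n
Substituting: FV = $27,750.00 * (1 + 0.0904)^5
Growth factor: (1.0904)^5 = 1.541449
FV = $27,750.00 * 1.541449 = $42,775.22

$42,775.22


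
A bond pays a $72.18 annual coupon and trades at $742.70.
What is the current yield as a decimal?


Formula: Current yield = annual coupon / price
Substituting: CY = $72.18 / $742.70
CY = 0.097186

0.097186


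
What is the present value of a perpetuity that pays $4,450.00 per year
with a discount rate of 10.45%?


Formula: PV = C / r
Substituting: PV = $4,450.00 / 0.1045
PV = $42,583.73

$42,583.73


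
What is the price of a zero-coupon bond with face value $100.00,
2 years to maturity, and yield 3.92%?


Formula: Price = FV / (1 + r)^n
Substituting: Price = $100.00 / (1 + 0.0392)^2
Discount factor: (1.0392)^2 = 1.079937
Price = $100.00 / 1.079937 = $92.60

$92.60


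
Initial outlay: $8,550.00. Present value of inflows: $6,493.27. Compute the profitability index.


Formula: PI = PV(cash flows) / initial investment
Substituting: PI = $6,493.27 / $8,550.00
PI = 0.7594

0.7594


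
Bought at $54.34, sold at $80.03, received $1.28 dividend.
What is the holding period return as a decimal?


Formula: HPR = (P1 - P0 + D) / P0
Gain: $80.03 - $54.34 + $1.28 = $26.97
HPR = $26.97 / $54.34 = 0.4963

0.4963


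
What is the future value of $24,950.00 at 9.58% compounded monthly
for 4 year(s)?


Formula: FV = P * (1 + r/m)^(m*t)
Period rate: r/m = 0.0958 / 12 = 0.007983
Total periods: m*t = 12 * 4 = 48
Growth factor: (1 + 0.007983)^48 = 1.464741
FV = $24,950.00 * 1.464741 = $36,545.29

$36,545.29


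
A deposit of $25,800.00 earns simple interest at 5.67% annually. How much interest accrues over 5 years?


Formula: I = P * r * t
Substituting: I = $25,800.00 * 0.0567 * 5
Step: I = $25,800.00 * 0.2835
I = $7,314.30

$7,314.30


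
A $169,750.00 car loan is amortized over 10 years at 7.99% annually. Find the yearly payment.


Formula: PMT = PV * r / (1 - (1+r)^(-n))
Denominator: 1 - (1 + 0.0799)^(-10) = 0.536377
Numerator: $169,750.00 * 0.0799 = 13563.025
PMT = 13563.025 / 0.536377 = $25,286.35

$25,286.35


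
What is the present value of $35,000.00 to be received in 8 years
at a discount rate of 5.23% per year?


Formula: PV = FV / (1 + r)^n
Substituting: PV = $35,000.00 / (1 + 0.0523)^8
Discount factor: (1.0523)^8 = 1.503545
PV = $35,000.00 / 1.503545 = $23,278.31

$23,278.31


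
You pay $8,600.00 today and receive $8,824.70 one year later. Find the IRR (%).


Formula: IRR = C1/C0 - 1
Substituting: IRR = $8,824.70 / $8,600.00 - 1
Ratio: 1.026128 - 1 = 0.026128
IRR = 2.6128%

2.6128%


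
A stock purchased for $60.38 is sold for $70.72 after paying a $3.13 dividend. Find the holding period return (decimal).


Formula: HPR = (P1 - P0 + D) / P0
Gain: $70.72 - $60.38 + $3.13 = $13.47
HPR = $13.47 / $60.38 = 0.2231

0.2231


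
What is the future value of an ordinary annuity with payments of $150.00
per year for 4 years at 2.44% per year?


Formula: FV = PMT * ((1+r)^n - 1) / r
Growth factor: (1 + 0.0244)^4 = 1.101231
Numerator: 1.101231 - 1 = 0.101231
FV = $150.00 * 0.101231 / 0.0244 = $622.32

$622.32


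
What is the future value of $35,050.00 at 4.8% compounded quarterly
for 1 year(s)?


Formula: FV = P * (1 + r/m)^(m*t)
Period rate: r/m = 0.048 / 4 = 0.012
Total periods: m*t = 4 * 1 = 4
Growth factor: (1 + 0.012)^4 = 1.048871
FV = $35,050.00 * 1.048871 = $36,762.93

$36,762.93


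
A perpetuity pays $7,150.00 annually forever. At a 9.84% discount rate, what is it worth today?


Formula: PV = C / r
Substituting: PV = $7,150.00 / 0.0984
PV = $72,662.60

$72,662.60


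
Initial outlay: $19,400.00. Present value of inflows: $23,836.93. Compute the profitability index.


Formula: PI = PV(cash flows) / initial investment
Substituting: PI = $23,836.93 / $19,400.00
PI = 1.2287

1.2287


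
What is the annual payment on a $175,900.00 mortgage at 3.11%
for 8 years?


Formula: PMT = PV * r / (1 - (1+r)^(-n))
Denominator: 1 - (1 + 0.0311)^(-8) = 0.217303
Numerator: $175,900.00 * 0.0311 = 5470.49
PMT = 5470.49 / 0.217303 = $25,174.49

$25,174.49


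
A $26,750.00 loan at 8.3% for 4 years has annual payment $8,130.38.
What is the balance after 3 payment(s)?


Formula: Balance = PV*(1+r)^k - PMT*((1+r)^k - 1)/r
Growth: (1 + 0.083)^3 = 1.270239
Accumulated factor: ((1+r)^k - 1)/r = 3.255889
Balance = $26,750.00 * 1.270239 - $8,130.38 * 3.255889
Balance = $7,507.27

$7,507.27


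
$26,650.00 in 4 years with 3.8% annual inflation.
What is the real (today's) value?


Formula: Real value = nominal / (1 + inflation)^years
Price level: (1 + 0.038)^4 = 1.160886
Real value = $26,650.00 / 1.160886 = $22,956.61

$22,956.61


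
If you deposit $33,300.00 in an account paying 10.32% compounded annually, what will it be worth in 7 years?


Formula: FV = P * (1 + r)^n
Substituting: FV = $33,300.00 * (1 + 0.1032)^7
Growth factor: (1.1032)^7 = 1.988748
FV = $33,300.00 * 1.988748 = $66,225.31

$66,225.31


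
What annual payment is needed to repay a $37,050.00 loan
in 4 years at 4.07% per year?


Formula: PMT = PV * r / (1 - (1+r)^(-n))
Denominator: 1 - (1 + 0.0407)^(-4) = 0.147493
Numerator: $37,050.00 * 0.0407 = 1507.935
PMT = 1507.935 / 0.147493 = $10,223.75

$10,223.75


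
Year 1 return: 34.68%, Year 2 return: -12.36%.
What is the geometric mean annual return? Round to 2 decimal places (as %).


Formula: Geometric mean = ((1+r1)*(1+r2))^(1/2) - 1
Product: (1 + 0.3468) * (1 + -0.1236) = 1.3468 * 0.8764 = 1.180336
Square root: 1.180336^0.5 = 1.086432
Geometric mean = 1.086432 - 1 = 0.086432
As percentage: 8.64%

8.64%


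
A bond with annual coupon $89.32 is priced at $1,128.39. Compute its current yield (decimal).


Formula: Current yield = annual coupon / price
Substituting: CY = $89.32 / $1,128.39
CY = 0.079157

0.079157


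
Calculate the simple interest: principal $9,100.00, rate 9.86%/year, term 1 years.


Formula: I = P * r * t
Substituting: I = $9,100.00 * 0.0986 * 1
Step: I = $9,100.00 * 0.0986
I = $897.26

$897.26


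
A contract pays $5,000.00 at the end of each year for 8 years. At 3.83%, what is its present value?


Formula: PV = PMT * (1 - (1+r)^(-n)) / r
Discount factor: (1 + 0.0383)^(-8) = 0.740316
Bracket: 1 - 0.740316 = 0.259684
PV = $5,000.00 * 0.259684 / 0.0383 = $33,901.30

$33,901.30


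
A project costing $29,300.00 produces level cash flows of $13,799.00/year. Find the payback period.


Formula: Payback = investment / annual cash flow
Substituting: Payback = $29,300.00 / $13,799.00
Payback = 2.1233 years

2.1233 years


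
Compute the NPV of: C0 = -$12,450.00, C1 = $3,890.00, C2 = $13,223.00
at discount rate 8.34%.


Formula: NPV = C0 + C1/(1+r) + C2/(1+r)^2
Discount C1: $3,890.00 / (1 + 0.0834) = $3,590.55
Discount C2: $13,223.00 / (1 + 0.0834)^2 = $11,265.55
NPV = -$12,450.00 + $3,590.55 + $11,265.55 = $2,406.10

$2,406.10


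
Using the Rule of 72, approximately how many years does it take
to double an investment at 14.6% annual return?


Formula: Years ≈ 72 / r
Substituting: Years ≈ 72 / 14.6
Years ≈ 4.9

4.9 years


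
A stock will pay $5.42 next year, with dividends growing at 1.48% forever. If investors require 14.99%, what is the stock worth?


Formula: P = D1 / (r - g)
Spread: r - g = 0.1499 - 0.0148 = 0.1351
Substituting: P = $5.42 / 0.1351
P = $40.12

$40.12


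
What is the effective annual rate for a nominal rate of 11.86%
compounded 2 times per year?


Formula: EAR = (1 + r/m)^m - 1
Period rate: r/m = 0.1186 / 2 = 0.0593
Compounding: (1 + 0.0593)^2 = 1.122116
EAR = 1.122116 - 1 = 0.122116

0.122116


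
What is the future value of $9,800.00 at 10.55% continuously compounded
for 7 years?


Formula: FV = P * e^(r*t)
Exponent: r*t = 0.1055 * 7 = 0.7385
e^(0.7385) = 2.092794
FV = $9,800.00 * 2.092794 = $20,509.38

$20,509.38


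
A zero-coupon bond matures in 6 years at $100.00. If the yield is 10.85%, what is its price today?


Formula: Price = FV / (1 + r)^n
Substituting: Price = $100.00 / (1 + 0.1085)^6
Discount factor: (1.1085)^6 = 1.8553
Price = $100.00 / 1.8553 = $53.90

$53.90


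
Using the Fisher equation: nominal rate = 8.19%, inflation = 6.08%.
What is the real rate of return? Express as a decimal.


Formula: (1 + r_real) = (1 + r_nom) / (1 + inflation)
Substituting: (1 + r_real) = 1.0819 / 1.0608
(1 + r_real) = 1.019891
r_real = 1.019891 - 1 = 0.019891

0.019891


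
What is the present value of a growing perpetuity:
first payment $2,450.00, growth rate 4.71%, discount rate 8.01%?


Formula: PV = C / (r - g)
Spread: r - g = 0.0801 - 0.0471 = 0.033
Substituting: PV = $2,450.00 / 0.033
PV = $74,242.42

$74,242.42


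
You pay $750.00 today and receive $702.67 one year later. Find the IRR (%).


Formula: IRR = C1/C0 - 1
Substituting: IRR = $702.67 / $750.00 - 1
Ratio: 0.936893 - 1 = -0.063107
IRR = -6.3107%

-6.3107%


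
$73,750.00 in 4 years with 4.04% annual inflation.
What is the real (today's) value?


Formula: Real value = nominal / (1 + inflation)^years
Price level: (1 + 0.0404)^4 = 1.171659
Real value = $73,750.00 / 1.171659 = $62,944.91

$62,944.91


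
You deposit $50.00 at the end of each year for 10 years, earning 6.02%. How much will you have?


Formula: FV = PMT * ((1+r)^n - 1) / r
Growth factor: (1 + 0.0602)^10 = 1.79423
Numerator: 1.79423 - 1 = 0.79423
FV = $50.00 * 0.79423 / 0.0602 = $659.66

$659.66


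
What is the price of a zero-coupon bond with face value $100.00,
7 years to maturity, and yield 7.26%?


Formula: Price = FV / (1 + r)^n
Substituting: Price = $100.00 / (1 + 0.0726)^7
Discount factor: (1.0726)^7 = 1.633295
Price = $100.00 / 1.633295 = $61.23

$61.23


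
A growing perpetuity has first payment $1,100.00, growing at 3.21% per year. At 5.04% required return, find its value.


Formula: PV = C / (r - g)
Spread: r - g = 0.0504 - 0.0321 = 0.0183
Substituting: PV = $1,100.00 / 0.0183
PV = $60,109.29

$60,109.29


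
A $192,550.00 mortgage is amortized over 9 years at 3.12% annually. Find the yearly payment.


Formula: PMT = PV * r / (1 - (1+r)^(-n))
Denominator: 1 - (1 + 0.0312)^(-9) = 0.241573
Numerator: $192,550.00 * 0.0312 = 6007.56
PMT = 6007.56 / 0.241573 = $24,868.52

$24,868.52


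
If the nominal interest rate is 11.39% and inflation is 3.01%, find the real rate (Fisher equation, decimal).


Formula: (1 + r_real) = (1 + r_nom) / (1 + inflation)
Substituting: (1 + r_real) = 1.1139 / 1.0301
(1 + r_real) = 1.081351
r_real = 1.081351 - 1 = 0.081351

0.081351


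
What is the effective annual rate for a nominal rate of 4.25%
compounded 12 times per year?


Formula: EAR = (1 + r/m)^m - 1
Period rate: r/m = 0.0425 / 12 = 0.003542
Compounding: (1 + 0.003542)^12 = 1.043338
EAR = 1.043338 - 1 = 0.043338

0.043338


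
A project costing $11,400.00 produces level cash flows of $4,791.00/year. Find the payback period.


Formula: Payback = investment / annual cash flow
Substituting: Payback = $11,400.00 / $4,791.00
Payback = 2.3795 years

2.3795 years


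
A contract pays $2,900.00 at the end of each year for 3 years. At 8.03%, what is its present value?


Formula: PV = PMT * (1 - (1+r)^(-n)) / r
Discount factor: (1 + 0.0803)^(-3) = 0.793171
Bracket: 1 - 0.793171 = 0.206829
PV = $2,900.00 * 0.206829 / 0.0803 = $7,469.54

$7,469.54


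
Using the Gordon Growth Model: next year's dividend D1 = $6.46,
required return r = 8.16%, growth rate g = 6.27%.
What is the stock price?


Formula: P = D1 / (r - g)
Spread: r - g = 0.0816 - 0.0627 = 0.0189
Substituting: P = $6.46 / 0.0189
P = $341.80

$341.80


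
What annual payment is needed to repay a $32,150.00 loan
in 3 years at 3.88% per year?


Formula: PMT = PV * r / (1 - (1+r)^(-n))
Denominator: 1 - (1 + 0.0388)^(-3) = 0.107919
Numerator: $32,150.00 * 0.0388 = 1247.42
PMT = 1247.42 / 0.107919 = $11,558.83

$11,558.83


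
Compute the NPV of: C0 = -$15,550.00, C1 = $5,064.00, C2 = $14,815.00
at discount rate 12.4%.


Formula: NPV = C0 + C1/(1+r) + C2/(1+r)^2
Discount C1: $5,064.00 / (1 + 0.124) = $4,505.34
Discount C2: $14,815.00 / (1 + 0.124)^2 = $11,726.52
NPV = -$15,550.00 + $4,505.34 + $11,726.52 = $681.85

$681.85


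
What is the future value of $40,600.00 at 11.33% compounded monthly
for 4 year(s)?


Formula: FV = P * (1 + r/m)^(m*t)
Period rate: r/m = 0.1133 / 12 = 0.009442
Total periods: m*t = 12 * 4 = 48
Growth factor: (1 + 0.009442)^48 = 1.569997
FV = $40,600.00 * 1.569997 = $63,741.89

$63,741.89


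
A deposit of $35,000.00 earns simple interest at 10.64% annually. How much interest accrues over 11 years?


Formula: I = P * r * t
Substituting: I = $35,000.00 * 0.1064 * 11
Step: I = $35,000.00 * 1.1704
I = $40,964.00

$40,964.00


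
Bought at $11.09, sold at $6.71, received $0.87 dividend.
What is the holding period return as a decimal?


Formula: HPR = (P1 - P0 + D) / P0
Gain: $6.71 - $11.09 + $0.87 = -$3.51
HPR = -$3.51 / $11.09 = -0.3165

-0.3165


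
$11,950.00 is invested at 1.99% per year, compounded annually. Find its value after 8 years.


Formula: FV = P * (1 + r)^n
Substituting: FV = $11,950.00 * (1 + 0.0199)^8
Growth factor: (1.0199)^8 = 1.170741
FV = $11,950.00 * 1.170741 = $13,990.35

$13,990.35


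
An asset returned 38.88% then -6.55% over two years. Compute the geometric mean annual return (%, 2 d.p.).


Formula: Geometric mean = ((1+r1)*(1+r2))^(1/2) - 1
Product: (1 + 0.3888) * (1 + -0.0655) = 1.3888 * 0.9345 = 1.297834
Square root: 1.297834^0.5 = 1.139225
Geometric mean = 1.139225 - 1 = 0.139225
As percentage: 13.92%

13.92%


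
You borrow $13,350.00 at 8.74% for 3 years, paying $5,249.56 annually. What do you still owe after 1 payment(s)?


Formula: Balance = PV*(1+r)^k - PMT*((1+r)^k - 1)/r
Growth: (1 + 0.0874)^1 = 1.0874
Accumulated factor: ((1+r)^k - 1)/r = 1.0
Balance = $13,350.00 * 1.0874 - $5,249.56 * 1.0
Balance = $9,267.23

$9,267.23


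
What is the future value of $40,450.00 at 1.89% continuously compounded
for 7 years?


Formula: FV = P * e^(r*t)
Exponent: r*t = 0.0189 * 7 = 0.1323
e^(0.1323) = 1.141451
FV = $40,450.00 * 1.141451 = $46,171.68

$46,171.68


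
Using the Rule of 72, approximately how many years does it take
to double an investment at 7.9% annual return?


Formula: Years ≈ 72 / r
Substituting: Years ≈ 72 / 7.9
Years ≈ 9.1

9.1 years


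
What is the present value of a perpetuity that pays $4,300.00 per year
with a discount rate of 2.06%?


Formula: PV = C / r
Substituting: PV = $4,300.00 / 0.0206
PV = $208,737.86

$208,737.86


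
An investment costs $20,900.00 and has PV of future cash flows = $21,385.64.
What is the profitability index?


Formula: PI = PV(cash flows) / initial investment
Substituting: PI = $21,385.64 / $20,900.00
PI = 1.0232

1.0232


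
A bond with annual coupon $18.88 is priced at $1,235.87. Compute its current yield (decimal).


Formula: Current yield = annual coupon / price
Substituting: CY = $18.88 / $1,235.87
CY = 0.015277

0.015277


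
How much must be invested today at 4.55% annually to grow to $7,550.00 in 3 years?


Formula: PV = FV / (1 + r)^n
Substituting: PV = $7,550.00 / (1 + 0.0455)^3
Discount factor: (1.0455)^3 = 1.142805
PV = $7,550.00 / 1.142805 = $6,606.55

$6,606.55


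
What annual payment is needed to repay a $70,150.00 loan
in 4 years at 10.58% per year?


Formula: PMT = PV * r / (1 - (1+r)^(-n))
Denominator: 1 - (1 + 0.1058)^(-4) = 0.331204
Numerator: $70,150.00 * 0.1058 = 7421.87
PMT = 7421.87 / 0.331204 = $22,408.76

$22,408.76


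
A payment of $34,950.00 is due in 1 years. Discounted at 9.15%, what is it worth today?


Formula: PV = FV / (1 + r)^n
Substituting: PV = $34,950.00 / (1 + 0.0915)^1
Discount factor: (1.0915)^1 = 1.0915
PV = $34,950.00 / 1.0915 = $32,020.16

$32,020.16


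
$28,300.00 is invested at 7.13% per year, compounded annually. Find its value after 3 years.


Formula: FV = P * (1 + r)^n
Substituting: FV = $28,300.00 * (1 + 0.0713)^3
Growth factor: (1.0713)^3 = 1.229514
FV = $28,300.00 * 1.229514 = $34,795.23

$34,795.23


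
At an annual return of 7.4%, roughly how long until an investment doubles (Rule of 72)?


Formula: Years ≈ 72 / r
Substituting: Years ≈ 72 / 7.4
Years ≈ 9.7

9.7 years


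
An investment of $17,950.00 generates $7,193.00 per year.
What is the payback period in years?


Formula: Payback = investment / annual cash flow
Substituting: Payback = $17,950.00 / $7,193.00
Payback = 2.4955 years

2.4955 years


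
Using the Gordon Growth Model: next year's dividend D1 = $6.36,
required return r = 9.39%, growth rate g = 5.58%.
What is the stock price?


Formula: P = D1 / (r - g)
Spread: r - g = 0.0939 - 0.0558 = 0.0381
Substituting: P = $6.36 / 0.0381
P = $166.93

$166.93


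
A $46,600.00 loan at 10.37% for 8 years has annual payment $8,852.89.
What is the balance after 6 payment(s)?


Formula: Balance = PV*(1+r)^k - PMT*((1+r)^k - 1)/r
Growth: (1 + 0.1037)^6 = 1.807616
Accumulated factor: ((1+r)^k - 1)/r = 7.788007
Balance = $46,600.00 * 1.807616 - $8,852.89 * 7.788007
Balance = $15,288.55

$15,288.55


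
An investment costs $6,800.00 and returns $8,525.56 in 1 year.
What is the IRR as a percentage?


Formula: IRR = C1/C0 - 1
Substituting: IRR = $8,525.56 / $6,800.00 - 1
Ratio: 1.253759 - 1 = 0.253759
IRR = 25.3759%

25.3759%


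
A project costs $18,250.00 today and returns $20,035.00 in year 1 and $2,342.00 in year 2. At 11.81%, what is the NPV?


Formula: NPV = C0 + C1/(1+r) + C2/(1+r)^2
Discount C1: $20,035.00 / (1 + 0.1181) = $17,918.79
Discount C2: $2,342.00 / (1 + 0.1181)^2 = $1,873.38
NPV = -$18,250.00 + $17,918.79 + $1,873.38 = $1,542.17

$1,542.17


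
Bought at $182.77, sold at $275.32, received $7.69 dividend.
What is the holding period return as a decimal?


Formula: HPR = (P1 - P0 + D) / P0
Gain: $275.32 - $182.77 + $7.69 = $100.24
HPR = $100.24 / $182.77 = 0.5484

0.5484


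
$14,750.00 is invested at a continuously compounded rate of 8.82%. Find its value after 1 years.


Formula: FV = P * e^(r*t)
Exponent: r*t = 0.0882 * 1 = 0.0882
e^(0.0882) = 1.092207
FV = $14,750.00 * 1.092207 = $16,110.05

$16,110.05


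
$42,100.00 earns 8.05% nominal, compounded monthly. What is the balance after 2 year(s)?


Formula: FV = P * (1 + r/m)^(m*t)
Period rate: r/m = 0.0805 / 12 = 0.006708
Total periods: m*t = 12 * 2 = 24
Growth factor: (1 + 0.006708)^24 = 1.174054
FV = $42,100.00 * 1.174054 = $49,427.66

$49,427.66


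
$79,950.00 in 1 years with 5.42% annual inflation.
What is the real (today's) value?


Formula: Real value = nominal / (1 + inflation)^years
Price level: (1 + 0.0542)^1 = 1.0542
Real value = $79,950.00 / 1.0542 = $75,839.50

$75,839.50
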